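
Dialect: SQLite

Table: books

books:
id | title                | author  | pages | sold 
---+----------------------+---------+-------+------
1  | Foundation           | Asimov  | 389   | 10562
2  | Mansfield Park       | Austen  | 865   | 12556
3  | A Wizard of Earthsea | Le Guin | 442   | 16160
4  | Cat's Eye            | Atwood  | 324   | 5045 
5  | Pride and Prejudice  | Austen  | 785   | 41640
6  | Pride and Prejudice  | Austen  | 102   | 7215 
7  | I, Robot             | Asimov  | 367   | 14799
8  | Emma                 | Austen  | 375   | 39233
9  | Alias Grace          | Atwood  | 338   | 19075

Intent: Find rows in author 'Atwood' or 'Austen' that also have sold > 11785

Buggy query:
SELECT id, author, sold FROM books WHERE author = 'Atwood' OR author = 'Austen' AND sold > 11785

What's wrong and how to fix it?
Bug: Without parentheses, AND is evaluated before OR, so the sold filter only applies to the 'Austen' branch

Fix: Add parentheses around the OR so the AND applies to both alternatives

Corrected query:
SELECT id, author, sold FROM books WHERE (author = 'Atwood' OR author = 'Austen') AND sold > 11785

Result:
id | author | sold 
---+--------+------
2  | Austen | 12556
5  | Austen | 41640
8  | Austen | 39233
9  | Atwood | 19075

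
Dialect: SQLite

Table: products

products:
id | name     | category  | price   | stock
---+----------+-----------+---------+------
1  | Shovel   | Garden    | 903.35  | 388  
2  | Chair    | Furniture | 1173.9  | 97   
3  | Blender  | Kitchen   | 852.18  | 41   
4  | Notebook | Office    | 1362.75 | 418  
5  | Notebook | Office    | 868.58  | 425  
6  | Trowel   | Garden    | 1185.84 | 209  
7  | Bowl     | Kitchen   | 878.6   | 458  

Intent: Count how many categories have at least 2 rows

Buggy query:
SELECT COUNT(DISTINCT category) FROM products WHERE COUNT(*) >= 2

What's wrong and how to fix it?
Bug: WHERE filters individual rows, not groups, so a group-level COUNT is invalid there

Fix: Group first with HAVING COUNT(*) >= 2, then COUNT the resulting groups

Corrected query:
SELECT COUNT(*) FROM (SELECT category FROM products GROUP BY category HAVING COUNT(*) >= 2)

Result:
COUNT(*)
--------
3       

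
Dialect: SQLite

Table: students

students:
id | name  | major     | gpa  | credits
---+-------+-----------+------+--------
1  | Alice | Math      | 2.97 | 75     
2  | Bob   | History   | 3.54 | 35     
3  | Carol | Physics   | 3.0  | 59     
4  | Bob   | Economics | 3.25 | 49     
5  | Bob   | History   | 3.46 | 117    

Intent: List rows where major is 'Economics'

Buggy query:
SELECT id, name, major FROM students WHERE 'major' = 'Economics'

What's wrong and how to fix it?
Bug: 'major' in single quotes is a string literal, not the column; the comparison is literal-vs-literal and never true

Fix: Remove the quotes around the column name (or use double quotes for an identifier)

Corrected query:
SELECT id, name, major FROM students WHERE major = 'Economics'

Result:
id | name | major    
---+------+----------
4  | Bob  | Economics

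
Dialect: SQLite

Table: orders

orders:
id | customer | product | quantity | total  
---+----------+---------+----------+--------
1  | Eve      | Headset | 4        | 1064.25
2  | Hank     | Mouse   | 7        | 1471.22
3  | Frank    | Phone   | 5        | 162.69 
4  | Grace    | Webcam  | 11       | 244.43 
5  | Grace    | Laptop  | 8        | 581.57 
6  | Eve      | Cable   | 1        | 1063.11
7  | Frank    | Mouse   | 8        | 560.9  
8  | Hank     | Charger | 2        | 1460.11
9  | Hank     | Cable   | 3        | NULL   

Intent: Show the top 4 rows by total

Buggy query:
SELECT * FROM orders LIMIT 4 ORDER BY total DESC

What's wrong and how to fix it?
Bug: ORDER BY cannot follow LIMIT; LIMIT is the final clause

Fix: Swap the clauses: ORDER BY first, then LIMIT

Corrected query:
SELECT * FROM orders ORDER BY total DESC LIMIT 4

Result:
id | customer | product | quantity | total  
---+----------+---------+----------+--------
2  | Hank     | Mouse   | 7        | 1471.22
8  | Hank     | Charger | 2        | 1460.11
1  | Eve      | Headset | 4        | 1064.25
6  | Eve      | Cable   | 1        | 1063.11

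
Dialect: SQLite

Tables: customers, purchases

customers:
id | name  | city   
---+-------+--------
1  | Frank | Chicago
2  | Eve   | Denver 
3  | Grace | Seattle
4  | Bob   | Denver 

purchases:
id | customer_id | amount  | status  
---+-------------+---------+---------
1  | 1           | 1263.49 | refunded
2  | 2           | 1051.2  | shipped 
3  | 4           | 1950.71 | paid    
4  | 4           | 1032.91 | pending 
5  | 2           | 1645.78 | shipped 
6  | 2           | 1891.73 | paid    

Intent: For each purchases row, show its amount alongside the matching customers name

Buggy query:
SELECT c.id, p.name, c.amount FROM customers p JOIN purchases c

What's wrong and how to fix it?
Bug: Missing join condition: each purchases row is matched to all customers rows instead of just its own

Fix: Specify the join condition linking the foreign key to the parent id

Corrected query:
SELECT c.id, p.name, c.amount FROM customers p JOIN purchases c ON c.customer_id = p.id

Result:
id | name  | amount 
---+-------+--------
1  | Frank | 1263.49
2  | Eve   | 1051.2 
3  | Bob   | 1950.71
4  | Bob   | 1032.91
5  | Eve   | 1645.78
6  | Eve   | 1891.73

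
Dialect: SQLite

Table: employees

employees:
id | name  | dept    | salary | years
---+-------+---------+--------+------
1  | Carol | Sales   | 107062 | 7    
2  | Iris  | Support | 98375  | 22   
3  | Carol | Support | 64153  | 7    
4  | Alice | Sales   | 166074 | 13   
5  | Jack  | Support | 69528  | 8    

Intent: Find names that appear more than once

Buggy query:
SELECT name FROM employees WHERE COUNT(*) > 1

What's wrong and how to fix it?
Bug: WHERE can't reference COUNT(*); aggregates are computed after WHERE

Fix: GROUP BY name, then filter groups with HAVING COUNT(*) > 1

Corrected query:
SELECT name FROM employees GROUP BY name HAVING COUNT(*) > 1

Result:
name 
-----
Carol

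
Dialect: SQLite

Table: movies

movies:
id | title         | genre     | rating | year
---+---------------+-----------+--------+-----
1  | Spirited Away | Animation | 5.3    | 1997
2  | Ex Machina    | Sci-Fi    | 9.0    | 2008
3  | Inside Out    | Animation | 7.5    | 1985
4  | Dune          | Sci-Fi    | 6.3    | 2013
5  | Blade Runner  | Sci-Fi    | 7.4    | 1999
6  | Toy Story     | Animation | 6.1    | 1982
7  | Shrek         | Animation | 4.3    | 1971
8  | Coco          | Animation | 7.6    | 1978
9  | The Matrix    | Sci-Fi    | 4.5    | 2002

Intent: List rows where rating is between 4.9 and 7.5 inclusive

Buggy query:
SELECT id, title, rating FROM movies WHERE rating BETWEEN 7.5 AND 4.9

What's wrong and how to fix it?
Bug: BETWEEN expects the lower bound first; with 7.5 AND 4.9 the range is empty

Fix: Write BETWEEN 4.9 AND 7.5

Corrected query:
SELECT id, title, rating FROM movies WHERE rating BETWEEN 4.9 AND 7.5

Result:
id | title         | rating
---+---------------+-------
1  | Spirited Away | 5.3   
3  | Inside Out    | 7.5   
4  | Dune          | 6.3   
5  | Blade Runner  | 7.4   
6  | Toy Story     | 6.1   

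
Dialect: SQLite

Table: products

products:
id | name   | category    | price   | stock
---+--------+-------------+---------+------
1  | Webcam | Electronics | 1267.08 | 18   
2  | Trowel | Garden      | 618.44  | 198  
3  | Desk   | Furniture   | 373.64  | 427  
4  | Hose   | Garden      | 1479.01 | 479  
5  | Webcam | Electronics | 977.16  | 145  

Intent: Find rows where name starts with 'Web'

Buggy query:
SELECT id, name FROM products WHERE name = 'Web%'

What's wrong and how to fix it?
Bug: Wildcards only work with LIKE; '=' treats '%' as a literal character

Fix: Replace '=' with LIKE so 'Web%' is treated as a pattern

Corrected query:
SELECT id, name FROM products WHERE name LIKE 'Web%'

Result:
id | name  
---+-------
1  | Webcam
5  | Webcam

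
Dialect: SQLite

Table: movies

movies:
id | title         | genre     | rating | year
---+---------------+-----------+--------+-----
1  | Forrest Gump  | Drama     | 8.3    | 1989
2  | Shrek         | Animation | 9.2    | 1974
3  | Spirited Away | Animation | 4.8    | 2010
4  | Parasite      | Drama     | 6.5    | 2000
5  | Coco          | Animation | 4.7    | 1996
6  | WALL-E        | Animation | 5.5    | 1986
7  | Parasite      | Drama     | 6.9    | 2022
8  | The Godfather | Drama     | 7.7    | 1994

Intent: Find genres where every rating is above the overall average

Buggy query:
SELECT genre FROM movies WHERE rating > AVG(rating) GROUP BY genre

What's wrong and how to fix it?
Bug: WHERE evaluates per row before aggregation, so AVG() is unavailable

Fix: Use a subquery for AVG and a HAVING MIN(...) filter so the condition holds for every row in the group

Corrected query:
SELECT genre FROM movies GROUP BY genre HAVING MIN(rating) > (SELECT AVG(rating) FROM movies)

Result:
(no rows)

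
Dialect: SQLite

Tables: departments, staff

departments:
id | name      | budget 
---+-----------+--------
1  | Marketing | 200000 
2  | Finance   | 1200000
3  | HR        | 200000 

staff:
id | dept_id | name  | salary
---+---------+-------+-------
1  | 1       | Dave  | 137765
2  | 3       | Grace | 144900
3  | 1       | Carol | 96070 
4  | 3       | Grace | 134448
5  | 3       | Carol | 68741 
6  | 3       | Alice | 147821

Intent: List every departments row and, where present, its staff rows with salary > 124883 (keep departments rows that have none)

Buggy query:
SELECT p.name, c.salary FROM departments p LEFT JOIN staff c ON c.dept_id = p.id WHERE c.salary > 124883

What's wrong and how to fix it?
Bug: Filtering c.salary in WHERE discards the NULL rows produced by LEFT JOIN, turning it into an inner join

Fix: Put 'c.salary > 124883' in the JOIN's ON clause instead of WHERE

Corrected query:
SELECT p.name, c.salary FROM departments p LEFT JOIN staff c ON c.dept_id = p.id AND c.salary > 124883

Result:
name      | salary
----------+-------
Marketing | 137765
Finance   | NULL  
HR        | 134448
HR        | 144900
HR        | 147821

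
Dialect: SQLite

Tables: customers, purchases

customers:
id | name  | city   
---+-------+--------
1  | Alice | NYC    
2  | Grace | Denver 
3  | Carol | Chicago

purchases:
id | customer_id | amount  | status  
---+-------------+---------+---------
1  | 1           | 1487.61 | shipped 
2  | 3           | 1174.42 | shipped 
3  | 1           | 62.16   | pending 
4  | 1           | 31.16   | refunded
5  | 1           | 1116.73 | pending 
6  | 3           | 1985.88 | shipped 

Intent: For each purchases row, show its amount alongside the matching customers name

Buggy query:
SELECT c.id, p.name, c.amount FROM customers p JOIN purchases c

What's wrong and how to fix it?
Bug: Missing join condition: each purchases row is matched to all customers rows instead of just its own

Fix: Specify the join condition linking the foreign key to the parent id

Corrected query:
SELECT c.id, p.name, c.amount FROM customers p JOIN purchases c ON c.customer_id = p.id

Result:
id | name  | amount 
---+-------+--------
1  | Alice | 1487.61
2  | Carol | 1174.42
3  | Alice | 62.16  
4  | Alice | 31.16  
5  | Alice | 1116.73
6  | Carol | 1985.88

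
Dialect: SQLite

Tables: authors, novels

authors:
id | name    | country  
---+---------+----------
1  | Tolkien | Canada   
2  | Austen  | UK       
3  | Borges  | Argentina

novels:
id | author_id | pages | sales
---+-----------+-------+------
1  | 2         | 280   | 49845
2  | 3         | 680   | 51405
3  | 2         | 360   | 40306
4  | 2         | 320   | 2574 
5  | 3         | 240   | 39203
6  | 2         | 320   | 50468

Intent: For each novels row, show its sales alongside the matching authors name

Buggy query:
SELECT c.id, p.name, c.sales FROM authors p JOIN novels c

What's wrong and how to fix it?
Bug: JOIN with no ON clause produces a cartesian product; every novels row pairs with every authors row

Fix: Specify the join condition linking the foreign key to the parent id

Corrected query:
SELECT c.id, p.name, c.sales FROM authors p JOIN novels c ON c.author_id = p.id

Result:
id | name   | sales
---+--------+------
1  | Austen | 49845
2  | Borges | 51405
3  | Austen | 40306
4  | Austen | 2574 
5  | Borges | 39203
6  | Austen | 50468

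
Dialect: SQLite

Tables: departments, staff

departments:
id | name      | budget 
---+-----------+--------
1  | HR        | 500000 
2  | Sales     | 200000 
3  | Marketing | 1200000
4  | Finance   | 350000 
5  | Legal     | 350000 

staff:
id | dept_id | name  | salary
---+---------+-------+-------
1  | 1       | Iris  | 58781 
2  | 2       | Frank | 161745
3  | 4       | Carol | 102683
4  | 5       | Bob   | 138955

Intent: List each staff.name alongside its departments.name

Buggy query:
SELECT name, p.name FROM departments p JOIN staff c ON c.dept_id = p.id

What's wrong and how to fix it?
Bug: 'name' exists in both joined tables, so the database can't tell which one is meant

Fix: Qualify the column with its table alias (c.name)

Corrected query:
SELECT c.name, p.name FROM departments p JOIN staff c ON c.dept_id = p.id

Result:
name  | name   
------+--------
Iris  | HR     
Frank | Sales  
Carol | Finance
Bob   | Legal  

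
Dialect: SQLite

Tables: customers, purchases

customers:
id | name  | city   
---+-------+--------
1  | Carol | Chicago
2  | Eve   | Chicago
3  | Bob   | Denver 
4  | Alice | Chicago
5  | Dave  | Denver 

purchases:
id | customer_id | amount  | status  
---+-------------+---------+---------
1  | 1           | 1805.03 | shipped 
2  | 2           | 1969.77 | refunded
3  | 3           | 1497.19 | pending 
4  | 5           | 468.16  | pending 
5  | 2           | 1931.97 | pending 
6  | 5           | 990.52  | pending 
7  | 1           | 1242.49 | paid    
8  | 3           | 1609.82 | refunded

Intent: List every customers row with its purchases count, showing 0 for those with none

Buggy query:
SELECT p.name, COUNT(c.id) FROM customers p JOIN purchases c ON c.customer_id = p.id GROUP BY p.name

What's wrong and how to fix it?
Bug: An inner join excludes parents with zero children

Fix: Switch to LEFT JOIN to retain unmatched parent rows

Corrected query:
SELECT p.name, COUNT(c.id) FROM customers p LEFT JOIN purchases c ON c.customer_id = p.id GROUP BY p.name

Result:
name  | COUNT(c.id)
------+------------
Alice | 0          
Bob   | 2          
Carol | 2          
Dave  | 2          
Eve   | 2          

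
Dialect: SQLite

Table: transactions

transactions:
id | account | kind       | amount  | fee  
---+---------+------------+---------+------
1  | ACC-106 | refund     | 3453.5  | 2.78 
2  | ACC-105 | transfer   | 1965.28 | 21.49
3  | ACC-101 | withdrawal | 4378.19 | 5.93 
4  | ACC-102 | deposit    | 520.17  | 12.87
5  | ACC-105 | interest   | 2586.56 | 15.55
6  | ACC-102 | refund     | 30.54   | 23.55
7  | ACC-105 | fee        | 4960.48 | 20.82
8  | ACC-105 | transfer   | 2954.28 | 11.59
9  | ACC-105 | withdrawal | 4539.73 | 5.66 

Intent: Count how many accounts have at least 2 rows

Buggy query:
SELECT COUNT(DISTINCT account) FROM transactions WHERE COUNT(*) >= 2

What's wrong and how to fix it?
Bug: COUNT(*) cannot appear in WHERE; the per-group count doesn't exist yet

Fix: Use a subquery that GROUPs and filters with HAVING, then count its rows

Corrected query:
SELECT COUNT(*) FROM (SELECT account FROM transactions GROUP BY account HAVING COUNT(*) >= 2)

Result:
COUNT(*)
--------
2       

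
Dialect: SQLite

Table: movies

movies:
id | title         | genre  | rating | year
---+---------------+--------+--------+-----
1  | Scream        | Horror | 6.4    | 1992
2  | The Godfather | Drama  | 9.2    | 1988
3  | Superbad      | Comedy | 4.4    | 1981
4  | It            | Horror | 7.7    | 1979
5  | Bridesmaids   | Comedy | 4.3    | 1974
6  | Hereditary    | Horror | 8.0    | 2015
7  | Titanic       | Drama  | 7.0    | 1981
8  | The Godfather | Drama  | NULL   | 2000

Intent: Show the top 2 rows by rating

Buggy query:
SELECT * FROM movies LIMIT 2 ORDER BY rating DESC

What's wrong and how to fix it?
Bug: ORDER BY cannot follow LIMIT; LIMIT is the final clause

Fix: Sort with ORDER BY, then apply LIMIT

Corrected query:
SELECT * FROM movies ORDER BY rating DESC LIMIT 2

Result:
id | title         | genre  | rating | year
---+---------------+--------+--------+-----
2  | The Godfather | Drama  | 9.2    | 1988
6  | Hereditary    | Horror | 8      | 2015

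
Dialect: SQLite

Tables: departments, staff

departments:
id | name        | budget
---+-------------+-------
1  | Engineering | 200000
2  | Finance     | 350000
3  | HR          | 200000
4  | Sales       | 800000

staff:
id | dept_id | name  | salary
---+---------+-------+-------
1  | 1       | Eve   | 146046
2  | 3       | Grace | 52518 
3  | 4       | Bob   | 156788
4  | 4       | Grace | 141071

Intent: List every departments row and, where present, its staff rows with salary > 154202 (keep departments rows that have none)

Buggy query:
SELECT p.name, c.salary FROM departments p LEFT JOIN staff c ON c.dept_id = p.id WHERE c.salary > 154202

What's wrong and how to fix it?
Bug: Filtering c.salary in WHERE discards the NULL rows produced by LEFT JOIN, turning it into an inner join

Fix: Put 'c.salary > 154202' in the JOIN's ON clause instead of WHERE

Corrected query:
SELECT p.name, c.salary FROM departments p LEFT JOIN staff c ON c.dept_id = p.id AND c.salary > 154202

Result:
name        | salary
------------+-------
Engineering | NULL  
Finance     | NULL  
HR          | NULL  
Sales       | 156788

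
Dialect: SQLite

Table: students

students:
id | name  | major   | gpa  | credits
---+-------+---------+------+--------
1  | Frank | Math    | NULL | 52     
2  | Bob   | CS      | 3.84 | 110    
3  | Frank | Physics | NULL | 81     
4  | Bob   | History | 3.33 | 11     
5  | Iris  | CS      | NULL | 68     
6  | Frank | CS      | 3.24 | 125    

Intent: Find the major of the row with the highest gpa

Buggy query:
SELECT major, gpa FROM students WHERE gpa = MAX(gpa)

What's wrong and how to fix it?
Bug: WHERE is evaluated per row; an aggregate over the whole table isn't defined there

Fix: Use a subquery: WHERE gpa = (SELECT MAX(gpa) FROM students)

Corrected query:
SELECT major, gpa FROM students WHERE gpa = (SELECT MAX(gpa) FROM students)

Result:
major | gpa 
------+-----
CS    | 3.84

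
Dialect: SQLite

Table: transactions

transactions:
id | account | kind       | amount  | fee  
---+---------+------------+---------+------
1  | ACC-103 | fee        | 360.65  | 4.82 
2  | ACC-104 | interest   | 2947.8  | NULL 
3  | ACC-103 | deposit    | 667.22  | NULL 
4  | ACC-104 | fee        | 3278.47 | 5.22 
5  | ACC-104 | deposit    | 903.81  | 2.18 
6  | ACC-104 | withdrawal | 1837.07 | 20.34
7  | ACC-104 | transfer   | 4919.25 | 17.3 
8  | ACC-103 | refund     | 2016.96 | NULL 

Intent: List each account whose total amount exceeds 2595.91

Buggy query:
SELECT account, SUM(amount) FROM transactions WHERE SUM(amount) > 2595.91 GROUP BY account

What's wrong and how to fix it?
Bug: SUM(amount) is an aggregate, but WHERE filters rows before aggregation

Fix: Move the aggregate condition to a HAVING clause

Corrected query:
SELECT account, SUM(amount) FROM transactions GROUP BY account HAVING SUM(amount) > 2595.91

Result:
account | SUM(amount)
--------+------------
ACC-103 | 3044.83    
ACC-104 | 13886.4    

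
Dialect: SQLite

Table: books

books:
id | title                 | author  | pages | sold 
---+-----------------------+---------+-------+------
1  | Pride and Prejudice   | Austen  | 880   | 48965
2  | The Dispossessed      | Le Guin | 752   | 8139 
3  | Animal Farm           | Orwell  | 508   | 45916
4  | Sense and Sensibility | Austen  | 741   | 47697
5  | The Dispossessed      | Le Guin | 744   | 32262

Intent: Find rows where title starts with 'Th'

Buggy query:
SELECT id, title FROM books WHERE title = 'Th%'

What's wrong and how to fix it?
Bug: '=' compares the literal string including the % character; pattern matching needs LIKE

Fix: Replace '=' with LIKE so 'Th%' is treated as a pattern

Corrected query:
SELECT id, title FROM books WHERE title LIKE 'Th%'

Result:
id | title           
---+-----------------
2  | The Dispossessed
5  | The Dispossessed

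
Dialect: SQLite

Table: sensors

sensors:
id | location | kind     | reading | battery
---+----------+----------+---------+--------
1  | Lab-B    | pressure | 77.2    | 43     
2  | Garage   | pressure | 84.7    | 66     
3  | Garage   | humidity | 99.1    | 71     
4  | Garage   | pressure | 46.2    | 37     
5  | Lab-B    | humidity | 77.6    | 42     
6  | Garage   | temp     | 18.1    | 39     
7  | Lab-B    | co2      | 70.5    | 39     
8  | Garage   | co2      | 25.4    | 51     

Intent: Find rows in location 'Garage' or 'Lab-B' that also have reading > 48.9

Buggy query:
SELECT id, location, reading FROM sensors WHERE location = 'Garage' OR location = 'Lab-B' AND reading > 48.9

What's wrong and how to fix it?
Bug: AND binds tighter than OR, so this parses as location = 'Garage' OR (location = 'Lab-B' AND reading > 48.9)

Fix: Group the OR with parentheses (or use IN), then AND the threshold

Corrected query:
SELECT id, location, reading FROM sensors WHERE (location = 'Garage' OR location = 'Lab-B') AND reading > 48.9

Result:
id | location | reading
---+----------+--------
1  | Lab-B    | 77.2   
2  | Garage   | 84.7   
3  | Garage   | 99.1   
5  | Lab-B    | 77.6   
7  | Lab-B    | 70.5   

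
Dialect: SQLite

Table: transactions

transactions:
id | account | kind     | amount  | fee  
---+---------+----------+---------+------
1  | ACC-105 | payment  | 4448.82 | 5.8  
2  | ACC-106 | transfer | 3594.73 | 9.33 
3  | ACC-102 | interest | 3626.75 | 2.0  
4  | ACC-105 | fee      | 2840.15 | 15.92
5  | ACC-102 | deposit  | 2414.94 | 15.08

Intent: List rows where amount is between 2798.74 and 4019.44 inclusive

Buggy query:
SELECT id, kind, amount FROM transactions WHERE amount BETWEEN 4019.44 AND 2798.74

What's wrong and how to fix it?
Bug: The bounds are reversed; BETWEEN a AND b requires a <= b to match anything

Fix: Write BETWEEN 2798.74 AND 4019.44

Corrected query:
SELECT id, kind, amount FROM transactions WHERE amount BETWEEN 2798.74 AND 4019.44

Result:
id | kind     | amount 
---+----------+--------
2  | transfer | 3594.73
3  | interest | 3626.75
4  | fee      | 2840.15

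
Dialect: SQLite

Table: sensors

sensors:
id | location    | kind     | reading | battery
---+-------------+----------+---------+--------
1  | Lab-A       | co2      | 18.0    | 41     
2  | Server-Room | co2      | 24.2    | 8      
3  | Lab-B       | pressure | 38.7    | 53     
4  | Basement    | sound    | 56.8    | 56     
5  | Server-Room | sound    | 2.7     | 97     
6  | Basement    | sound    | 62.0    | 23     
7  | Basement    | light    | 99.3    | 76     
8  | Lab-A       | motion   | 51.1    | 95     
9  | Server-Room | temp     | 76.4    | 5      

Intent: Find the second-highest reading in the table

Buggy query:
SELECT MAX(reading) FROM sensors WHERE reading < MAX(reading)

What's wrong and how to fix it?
Bug: MAX(reading) on the right of the comparison is an aggregate-in-WHERE error

Fix: Put the inner MAX in a scalar subquery

Corrected query:
SELECT MAX(reading) FROM sensors WHERE reading < (SELECT MAX(reading) FROM sensors)

Result:
MAX(reading)
------------
76.4        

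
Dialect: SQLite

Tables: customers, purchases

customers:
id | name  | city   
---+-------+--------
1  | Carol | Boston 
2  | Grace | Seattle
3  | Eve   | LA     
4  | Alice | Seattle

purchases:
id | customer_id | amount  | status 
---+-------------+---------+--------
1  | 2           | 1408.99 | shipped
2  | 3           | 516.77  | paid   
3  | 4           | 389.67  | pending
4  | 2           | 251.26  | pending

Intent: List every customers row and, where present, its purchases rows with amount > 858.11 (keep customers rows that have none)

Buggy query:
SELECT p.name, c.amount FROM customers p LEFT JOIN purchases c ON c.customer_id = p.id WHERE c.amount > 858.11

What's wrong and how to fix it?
Bug: A WHERE condition on the right-hand table after LEFT JOIN drops unmatched parents

Fix: Put 'c.amount > 858.11' in the JOIN's ON clause instead of WHERE

Corrected query:
SELECT p.name, c.amount FROM customers p LEFT JOIN purchases c ON c.customer_id = p.id AND c.amount > 858.11

Result:
name  | amount 
------+--------
Carol | NULL   
Grace | 1408.99
Eve   | NULL   
Alice | NULL   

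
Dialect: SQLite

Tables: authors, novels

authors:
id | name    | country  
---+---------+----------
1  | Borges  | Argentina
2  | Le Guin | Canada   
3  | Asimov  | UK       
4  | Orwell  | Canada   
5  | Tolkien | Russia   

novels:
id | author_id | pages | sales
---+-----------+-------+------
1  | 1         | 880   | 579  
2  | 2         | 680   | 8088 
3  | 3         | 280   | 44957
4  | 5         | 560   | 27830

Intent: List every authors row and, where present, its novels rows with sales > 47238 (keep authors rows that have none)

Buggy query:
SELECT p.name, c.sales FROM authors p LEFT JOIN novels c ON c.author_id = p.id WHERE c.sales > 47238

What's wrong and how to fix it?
Bug: Filtering c.sales in WHERE discards the NULL rows produced by LEFT JOIN, turning it into an inner join

Fix: Move the right-table condition into the ON clause so unmatched parents are kept

Corrected query:
SELECT p.name, c.sales FROM authors p LEFT JOIN novels c ON c.author_id = p.id AND c.sales > 47238

Result:
name    | sales
--------+------
Borges  | NULL 
Le Guin | NULL 
Asimov  | NULL 
Orwell  | NULL 
Tolkien | NULL 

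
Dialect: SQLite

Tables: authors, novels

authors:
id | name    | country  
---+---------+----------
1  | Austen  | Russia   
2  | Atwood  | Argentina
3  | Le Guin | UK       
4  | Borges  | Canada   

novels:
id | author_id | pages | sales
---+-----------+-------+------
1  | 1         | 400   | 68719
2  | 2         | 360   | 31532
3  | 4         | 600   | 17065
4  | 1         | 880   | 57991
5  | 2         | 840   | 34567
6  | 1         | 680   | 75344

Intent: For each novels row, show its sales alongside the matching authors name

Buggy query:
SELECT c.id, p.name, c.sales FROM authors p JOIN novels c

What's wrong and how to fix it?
Bug: JOIN with no ON clause produces a cartesian product; every novels row pairs with every authors row

Fix: Specify the join condition linking the foreign key to the parent id

Corrected query:
SELECT c.id, p.name, c.sales FROM authors p JOIN novels c ON c.author_id = p.id

Result:
id | name   | sales
---+--------+------
1  | Austen | 68719
2  | Atwood | 31532
3  | Borges | 17065
4  | Austen | 57991
5  | Atwood | 34567
6  | Austen | 75344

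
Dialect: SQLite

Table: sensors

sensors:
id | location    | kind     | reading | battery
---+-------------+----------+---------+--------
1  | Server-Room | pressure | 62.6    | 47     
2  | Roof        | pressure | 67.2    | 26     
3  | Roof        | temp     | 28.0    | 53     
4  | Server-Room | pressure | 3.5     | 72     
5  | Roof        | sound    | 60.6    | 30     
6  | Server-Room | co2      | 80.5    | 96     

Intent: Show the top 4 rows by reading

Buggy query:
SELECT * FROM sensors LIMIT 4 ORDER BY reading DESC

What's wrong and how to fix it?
Bug: ORDER BY cannot follow LIMIT; LIMIT is the final clause

Fix: Swap the clauses: ORDER BY first, then LIMIT

Corrected query:
SELECT * FROM sensors ORDER BY reading DESC LIMIT 4

Result:
id | location    | kind     | reading | battery
---+-------------+----------+---------+--------
6  | Server-Room | co2      | 80.5    | 96     
2  | Roof        | pressure | 67.2    | 26     
1  | Server-Room | pressure | 62.6    | 47     
5  | Roof        | sound    | 60.6    | 30     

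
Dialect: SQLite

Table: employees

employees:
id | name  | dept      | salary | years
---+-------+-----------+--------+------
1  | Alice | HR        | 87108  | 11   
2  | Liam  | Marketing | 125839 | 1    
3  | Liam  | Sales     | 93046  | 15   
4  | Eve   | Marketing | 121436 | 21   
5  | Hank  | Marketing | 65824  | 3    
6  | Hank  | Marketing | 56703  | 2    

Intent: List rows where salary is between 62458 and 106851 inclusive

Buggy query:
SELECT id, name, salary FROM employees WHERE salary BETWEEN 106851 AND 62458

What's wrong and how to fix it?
Bug: The bounds are reversed; BETWEEN a AND b requires a <= b to match anything

Fix: Swap the bounds so the smaller value comes first

Corrected query:
SELECT id, name, salary FROM employees WHERE salary BETWEEN 62458 AND 106851

Result:
id | name  | salary
---+-------+-------
1  | Alice | 87108 
3  | Liam  | 93046 
5  | Hank  | 65824 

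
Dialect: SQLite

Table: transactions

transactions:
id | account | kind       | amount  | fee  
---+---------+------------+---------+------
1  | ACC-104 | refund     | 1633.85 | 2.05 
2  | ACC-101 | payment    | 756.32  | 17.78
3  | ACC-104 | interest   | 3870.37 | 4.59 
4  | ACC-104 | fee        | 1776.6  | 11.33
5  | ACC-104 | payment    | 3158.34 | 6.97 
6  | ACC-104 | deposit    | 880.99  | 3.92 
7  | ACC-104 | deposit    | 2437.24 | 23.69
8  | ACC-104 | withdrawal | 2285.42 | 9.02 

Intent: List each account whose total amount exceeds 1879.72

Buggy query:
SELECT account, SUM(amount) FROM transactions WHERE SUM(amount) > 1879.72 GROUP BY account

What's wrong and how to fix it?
Bug: WHERE runs before GROUP BY, so aggregates aren't available there

Fix: Move the aggregate condition to a HAVING clause

Corrected query:
SELECT account, SUM(amount) FROM transactions GROUP BY account HAVING SUM(amount) > 1879.72

Result:
account | SUM(amount)
--------+------------
ACC-104 | 16042.81   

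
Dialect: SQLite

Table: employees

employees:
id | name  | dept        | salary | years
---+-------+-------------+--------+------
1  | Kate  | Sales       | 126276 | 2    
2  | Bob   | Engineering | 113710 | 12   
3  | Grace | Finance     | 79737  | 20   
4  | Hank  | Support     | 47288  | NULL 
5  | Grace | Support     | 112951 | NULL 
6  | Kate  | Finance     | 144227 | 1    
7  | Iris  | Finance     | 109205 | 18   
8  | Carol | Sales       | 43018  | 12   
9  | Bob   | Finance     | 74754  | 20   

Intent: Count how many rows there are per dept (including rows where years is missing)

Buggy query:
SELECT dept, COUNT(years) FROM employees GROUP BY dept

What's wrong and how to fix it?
Bug: COUNT(years) skips NULLs, so groups with missing years are undercounted

Fix: Replace COUNT(years) with COUNT(*)

Corrected query:
SELECT dept, COUNT(*) FROM employees GROUP BY dept

Result:
dept        | COUNT(*)
------------+---------
Engineering | 1       
Finance     | 4       
Sales       | 2       
Support     | 2       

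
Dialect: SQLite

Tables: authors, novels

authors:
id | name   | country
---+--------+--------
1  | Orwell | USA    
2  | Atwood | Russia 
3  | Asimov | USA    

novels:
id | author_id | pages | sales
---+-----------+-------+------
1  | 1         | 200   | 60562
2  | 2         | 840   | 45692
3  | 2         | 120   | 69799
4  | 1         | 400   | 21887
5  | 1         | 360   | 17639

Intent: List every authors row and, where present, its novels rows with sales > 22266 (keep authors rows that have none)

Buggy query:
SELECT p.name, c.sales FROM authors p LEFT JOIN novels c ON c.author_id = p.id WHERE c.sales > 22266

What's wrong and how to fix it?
Bug: A WHERE condition on the right-hand table after LEFT JOIN drops unmatched parents

Fix: Move the right-table condition into the ON clause so unmatched parents are kept

Corrected query:
SELECT p.name, c.sales FROM authors p LEFT JOIN novels c ON c.author_id = p.id AND c.sales > 22266

Result:
name   | sales
-------+------
Orwell | 60562
Atwood | 45692
Atwood | 69799
Asimov | NULL 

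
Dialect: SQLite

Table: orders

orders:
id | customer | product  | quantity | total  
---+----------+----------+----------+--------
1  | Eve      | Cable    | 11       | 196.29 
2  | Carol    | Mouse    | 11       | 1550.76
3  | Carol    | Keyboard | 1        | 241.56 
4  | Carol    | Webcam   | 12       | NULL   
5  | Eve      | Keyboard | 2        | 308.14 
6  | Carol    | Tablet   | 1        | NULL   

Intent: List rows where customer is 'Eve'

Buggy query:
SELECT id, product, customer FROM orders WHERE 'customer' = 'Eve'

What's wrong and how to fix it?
Bug: Single quotes denote string literals in SQL; the column name is being compared as a constant string

Fix: Reference the column as customer without single quotes

Corrected query:
SELECT id, product, customer FROM orders WHERE customer = 'Eve'

Result:
id | product  | customer
---+----------+---------
1  | Cable    | Eve     
5  | Keyboard | Eve     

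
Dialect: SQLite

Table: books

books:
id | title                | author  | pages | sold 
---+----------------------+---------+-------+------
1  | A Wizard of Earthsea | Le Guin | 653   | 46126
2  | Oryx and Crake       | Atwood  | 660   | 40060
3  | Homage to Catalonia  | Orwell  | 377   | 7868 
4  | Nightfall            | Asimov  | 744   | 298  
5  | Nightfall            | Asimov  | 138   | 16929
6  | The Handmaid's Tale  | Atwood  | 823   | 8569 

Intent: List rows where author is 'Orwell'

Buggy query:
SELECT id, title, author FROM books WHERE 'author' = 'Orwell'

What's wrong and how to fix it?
Bug: 'author' in single quotes is a string literal, not the column; the comparison is literal-vs-literal and never true

Fix: Remove the quotes around the column name (or use double quotes for an identifier)

Corrected query:
SELECT id, title, author FROM books WHERE author = 'Orwell'

Result:
id | title               | author
---+---------------------+-------
3  | Homage to Catalonia | Orwell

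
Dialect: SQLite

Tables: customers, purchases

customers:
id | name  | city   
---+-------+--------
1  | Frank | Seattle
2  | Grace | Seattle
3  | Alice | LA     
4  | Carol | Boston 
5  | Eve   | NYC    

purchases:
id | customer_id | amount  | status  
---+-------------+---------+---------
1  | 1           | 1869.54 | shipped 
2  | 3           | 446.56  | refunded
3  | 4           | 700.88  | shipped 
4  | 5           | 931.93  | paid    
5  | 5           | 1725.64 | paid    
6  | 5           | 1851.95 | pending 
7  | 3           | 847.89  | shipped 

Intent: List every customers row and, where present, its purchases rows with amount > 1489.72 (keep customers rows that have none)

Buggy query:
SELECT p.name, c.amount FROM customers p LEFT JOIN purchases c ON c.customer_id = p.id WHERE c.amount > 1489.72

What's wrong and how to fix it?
Bug: Filtering c.amount in WHERE discards the NULL rows produced by LEFT JOIN, turning it into an inner join

Fix: Put 'c.amount > 1489.72' in the JOIN's ON clause instead of WHERE

Corrected query:
SELECT p.name, c.amount FROM customers p LEFT JOIN purchases c ON c.customer_id = p.id AND c.amount > 1489.72

Result:
name  | amount 
------+--------
Frank | 1869.54
Grace | NULL   
Alice | NULL   
Carol | NULL   
Eve   | 1725.64
Eve   | 1851.95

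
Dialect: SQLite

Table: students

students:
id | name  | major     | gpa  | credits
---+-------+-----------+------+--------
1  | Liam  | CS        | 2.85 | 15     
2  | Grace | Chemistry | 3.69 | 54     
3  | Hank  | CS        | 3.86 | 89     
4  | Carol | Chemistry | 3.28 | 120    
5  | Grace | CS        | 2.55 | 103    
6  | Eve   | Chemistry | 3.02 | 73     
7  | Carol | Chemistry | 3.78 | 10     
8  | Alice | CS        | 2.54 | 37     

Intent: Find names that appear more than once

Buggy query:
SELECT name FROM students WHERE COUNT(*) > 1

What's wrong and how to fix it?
Bug: COUNT(*) is an aggregate and cannot be used in WHERE

Fix: Group first, then use HAVING for the count condition

Corrected query:
SELECT name FROM students GROUP BY name HAVING COUNT(*) > 1

Result:
name 
-----
Carol
Grace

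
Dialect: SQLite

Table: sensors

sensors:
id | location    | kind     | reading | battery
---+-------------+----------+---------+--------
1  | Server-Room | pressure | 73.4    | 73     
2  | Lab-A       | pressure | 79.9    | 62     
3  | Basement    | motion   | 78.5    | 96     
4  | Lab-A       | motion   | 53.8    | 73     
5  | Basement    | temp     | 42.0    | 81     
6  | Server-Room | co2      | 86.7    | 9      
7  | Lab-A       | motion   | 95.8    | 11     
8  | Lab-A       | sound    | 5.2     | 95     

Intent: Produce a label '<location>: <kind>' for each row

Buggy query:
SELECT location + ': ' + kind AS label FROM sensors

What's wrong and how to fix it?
Bug: '+' is numeric addition; on text columns SQLite converts them to 0 instead of concatenating

Fix: Replace + with || to concatenate text

Corrected query:
SELECT location || ': ' || kind AS label FROM sensors

Result:
label                
---------------------
Server-Room: pressure
Lab-A: pressure      
Basement: motion     
Lab-A: motion        
Basement: temp       
Server-Room: co2     
Lab-A: motion        
Lab-A: sound         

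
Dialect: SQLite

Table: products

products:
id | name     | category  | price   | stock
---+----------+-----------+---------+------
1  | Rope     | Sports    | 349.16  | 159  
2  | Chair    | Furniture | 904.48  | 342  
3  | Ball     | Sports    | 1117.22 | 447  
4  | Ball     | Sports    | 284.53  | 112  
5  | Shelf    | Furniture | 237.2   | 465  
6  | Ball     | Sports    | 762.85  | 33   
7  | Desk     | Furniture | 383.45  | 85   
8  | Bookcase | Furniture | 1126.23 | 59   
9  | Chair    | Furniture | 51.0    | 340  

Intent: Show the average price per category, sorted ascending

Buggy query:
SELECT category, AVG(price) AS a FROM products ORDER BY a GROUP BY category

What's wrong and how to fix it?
Bug: GROUP BY must precede ORDER BY

Fix: Reorder: SELECT … FROM … GROUP BY … ORDER BY …

Corrected query:
SELECT category, AVG(price) AS a FROM products GROUP BY category ORDER BY a

Result:
category  | a      
----------+--------
Furniture | 540.472
Sports    | 628.44 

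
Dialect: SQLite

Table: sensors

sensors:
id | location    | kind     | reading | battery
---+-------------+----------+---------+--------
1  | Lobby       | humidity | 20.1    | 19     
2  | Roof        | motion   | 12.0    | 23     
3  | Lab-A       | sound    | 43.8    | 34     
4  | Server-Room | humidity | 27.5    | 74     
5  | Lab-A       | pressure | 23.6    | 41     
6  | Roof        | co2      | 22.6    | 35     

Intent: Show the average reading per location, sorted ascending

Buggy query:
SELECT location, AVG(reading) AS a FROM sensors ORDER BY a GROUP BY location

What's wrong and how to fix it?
Bug: ORDER BY appears before GROUP BY; SQL clause order requires GROUP BY first

Fix: Reorder: SELECT … FROM … GROUP BY … ORDER BY …

Corrected query:
SELECT location, AVG(reading) AS a FROM sensors GROUP BY location ORDER BY a

Result:
location    | a   
------------+-----
Roof        | 17.3
Lobby       | 20.1
Server-Room | 27.5
Lab-A       | 33.7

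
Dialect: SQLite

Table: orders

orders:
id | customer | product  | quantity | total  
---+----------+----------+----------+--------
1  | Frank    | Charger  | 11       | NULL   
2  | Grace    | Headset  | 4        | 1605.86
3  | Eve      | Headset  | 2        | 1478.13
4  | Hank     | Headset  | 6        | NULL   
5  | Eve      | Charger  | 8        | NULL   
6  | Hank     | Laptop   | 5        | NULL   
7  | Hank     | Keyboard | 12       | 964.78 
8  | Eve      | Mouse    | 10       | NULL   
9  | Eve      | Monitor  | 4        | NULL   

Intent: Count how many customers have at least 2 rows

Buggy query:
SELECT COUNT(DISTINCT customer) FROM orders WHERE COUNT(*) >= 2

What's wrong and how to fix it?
Bug: COUNT(*) cannot appear in WHERE; the per-group count doesn't exist yet

Fix: Group first with HAVING COUNT(*) >= 2, then COUNT the resulting groups

Corrected query:
SELECT COUNT(*) FROM (SELECT customer FROM orders GROUP BY customer HAVING COUNT(*) >= 2)

Result:
COUNT(*)
--------
2       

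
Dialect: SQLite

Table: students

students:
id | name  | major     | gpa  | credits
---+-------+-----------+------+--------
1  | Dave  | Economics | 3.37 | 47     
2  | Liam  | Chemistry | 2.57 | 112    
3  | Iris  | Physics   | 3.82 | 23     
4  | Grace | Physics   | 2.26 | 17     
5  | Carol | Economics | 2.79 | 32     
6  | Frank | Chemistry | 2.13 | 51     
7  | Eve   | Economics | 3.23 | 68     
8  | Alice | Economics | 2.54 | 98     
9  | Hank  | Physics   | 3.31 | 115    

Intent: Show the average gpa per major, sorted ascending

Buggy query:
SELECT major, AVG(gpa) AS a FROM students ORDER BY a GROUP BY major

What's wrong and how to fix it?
Bug: GROUP BY must precede ORDER BY

Fix: Reorder: SELECT … FROM … GROUP BY … ORDER BY …

Corrected query:
SELECT major, AVG(gpa) AS a FROM students GROUP BY major ORDER BY a

Result:
major     | a     
----------+-------
Chemistry | 2.35  
Economics | 2.9825
Physics   | 3.13  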